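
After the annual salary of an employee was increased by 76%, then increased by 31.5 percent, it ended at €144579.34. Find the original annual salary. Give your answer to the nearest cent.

€62469.47

The overall multiplier applied was 1.76 × 1.315 = 2.3144.
So the original annual salary was €144579.34 ÷ 2.3144 ≈ €62469.47.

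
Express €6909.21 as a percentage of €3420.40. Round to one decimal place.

202.0%

€6909.21 ÷ €3420.40 ≈ 202.0%.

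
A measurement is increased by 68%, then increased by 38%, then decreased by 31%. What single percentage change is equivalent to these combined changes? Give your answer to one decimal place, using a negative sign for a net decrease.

60.0%

A 68% increase multiplies by 1.68.
Then a 38% increase: 1.68 × 1.38 = 2.3184.
Then a 31% decrease: 2.3184 × 0.69 = 1.599696.
Overall factor 1.599696, i.e. 60.0%.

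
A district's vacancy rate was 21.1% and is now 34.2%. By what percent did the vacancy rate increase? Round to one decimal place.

62.1%

The change is 34.2 − 21.1 = 13.1 percentage points.
Relative to the original 21.1%, that is 13.1 ÷ 21.1 ≈ 62.1%.
So the vacancy rate rose by 62.1%.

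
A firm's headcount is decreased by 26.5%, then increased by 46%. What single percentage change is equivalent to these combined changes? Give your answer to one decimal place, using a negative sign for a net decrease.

7.3%

The combined multiplier is 0.735 × 1.46 = 1.0731.
That corresponds to an increase of 7.3%.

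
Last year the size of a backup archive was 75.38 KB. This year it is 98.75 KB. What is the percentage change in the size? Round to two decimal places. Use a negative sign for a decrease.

31.00%

Change: 98.75 − 75.38 = 23.37.
Relative to the original: 23.37 ÷ 75.38 ≈ 31.00%.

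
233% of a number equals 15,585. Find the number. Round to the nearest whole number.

15,585 ÷ 2.33 ≈ 6,689.

6,689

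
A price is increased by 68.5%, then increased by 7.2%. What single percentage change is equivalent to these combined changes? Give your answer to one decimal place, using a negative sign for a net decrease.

80.6%

The combined multiplier is 1.685 × 1.072 = 1.80632.
That corresponds to an increase of 80.6%.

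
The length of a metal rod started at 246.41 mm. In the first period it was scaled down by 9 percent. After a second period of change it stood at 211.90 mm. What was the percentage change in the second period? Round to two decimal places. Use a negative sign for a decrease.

-5.50%

After the first period: 246.41 × 0.91 = 224.2331.
Second-period multiplier: 211.90 ÷ 224.2331 ≈ 0.944999.
That is a change of -5.50%.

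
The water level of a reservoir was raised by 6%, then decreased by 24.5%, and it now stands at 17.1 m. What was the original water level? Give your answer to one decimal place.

The overall multiplier applied was 1.06 × 0.755 = 0.8003.
So the original water level was 17.1 ÷ 0.8003 ≈ 21.4 m.

21.4 m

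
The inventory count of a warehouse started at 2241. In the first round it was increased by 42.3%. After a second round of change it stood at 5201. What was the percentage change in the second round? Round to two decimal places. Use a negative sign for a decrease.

63.09%

After the first round: 2241 × 1.423 = 3188.943.
Second-round multiplier: 5201 ÷ 3188.943 ≈ 1.630948.
That is a change of 63.09%.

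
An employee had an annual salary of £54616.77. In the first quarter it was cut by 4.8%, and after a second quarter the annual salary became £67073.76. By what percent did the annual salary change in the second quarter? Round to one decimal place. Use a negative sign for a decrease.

29.0%

After the first quarter: £54616.77 × 0.952 = £51995.16504.
Second-quarter multiplier: £67073.76 ÷ £51995.16504 ≈ 1.29.
That is a change of 29.0%.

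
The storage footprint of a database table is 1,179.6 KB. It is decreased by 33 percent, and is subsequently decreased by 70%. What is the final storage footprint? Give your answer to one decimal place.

After the 33% decrease: 1,179.6 × 0.67 = 790.332.
70% decrease: 790.332 × 0.3 = 237.0996 ≈ 237.1.

237.1 KB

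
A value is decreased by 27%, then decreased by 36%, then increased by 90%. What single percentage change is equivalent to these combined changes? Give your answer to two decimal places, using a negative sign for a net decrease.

-11.23%

The combined multiplier is 0.73 × 0.64 × 1.9 = 0.88768.
That corresponds to a decrease of 11.23%.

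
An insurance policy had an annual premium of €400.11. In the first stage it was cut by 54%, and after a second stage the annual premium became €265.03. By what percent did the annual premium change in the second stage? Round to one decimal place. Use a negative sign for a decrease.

44.0%

After the first stage: €400.11 × 0.46 = €184.0506.
Second-stage multiplier: €265.03 ÷ €184.0506 ≈ 1.43998.
That is a change of 44.0%.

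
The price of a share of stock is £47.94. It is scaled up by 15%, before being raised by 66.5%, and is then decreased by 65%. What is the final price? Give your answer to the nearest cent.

£32.13

Each change multiplies by a factor: 1.15 × 1.665 × 0.35 = 0.6701625.
£47.94 × 0.6701625 = £32.12759025 ≈ £32.13.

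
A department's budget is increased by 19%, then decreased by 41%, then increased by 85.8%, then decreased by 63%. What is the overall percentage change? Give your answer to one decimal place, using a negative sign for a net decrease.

A 19% increase multiplies by 1.19.
Then a 41% decrease: 1.19 × 0.59 = 0.7021.
Then an 85.8% increase: 0.7021 × 1.858 = 1.3045018.
Then a 63% decrease: 1.3045018 × 0.37 = 0.482665666.
Overall factor 0.482665666, i.e. -51.7%.

-51.7%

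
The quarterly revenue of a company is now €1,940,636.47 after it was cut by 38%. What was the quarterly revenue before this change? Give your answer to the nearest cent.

€3,130,058.82

The overall multiplier applied was 0.62.
So the original quarterly revenue was €1,940,636.47 ÷ 0.62 ≈ €3,130,058.82.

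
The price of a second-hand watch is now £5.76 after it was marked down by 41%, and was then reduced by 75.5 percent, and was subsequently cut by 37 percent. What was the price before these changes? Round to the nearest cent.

£63.25

Undoing the 37% decrease: £5.76 ÷ 0.63 ≈ £9.142857.
Undoing the 75.5% decrease: £9.142857 ÷ 0.245 ≈ £37.317784.
Undoing the 41% decrease: £37.317784 ÷ 0.59 ≈ £63.25.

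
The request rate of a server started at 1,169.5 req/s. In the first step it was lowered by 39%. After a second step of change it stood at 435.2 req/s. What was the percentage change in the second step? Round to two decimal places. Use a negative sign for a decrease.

After the first step: 1,169.5 × 0.61 = 713.395.
Second-step multiplier: 435.2 ÷ 713.395 ≈ 0.610041.
That is a change of -39.00%.

-39.00%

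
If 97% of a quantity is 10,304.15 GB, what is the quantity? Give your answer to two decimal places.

10,304.15 GB ÷ 0.97 ≈ 10,622.84 GB.

10,622.84 GB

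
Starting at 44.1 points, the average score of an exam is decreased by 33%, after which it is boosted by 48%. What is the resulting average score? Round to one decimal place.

43.7 points

33% decrease: 44.1 × 0.67 = 29.547.
Apply the 48% increase: 29.547 × 1.48 = 43.72956 ≈ 43.7.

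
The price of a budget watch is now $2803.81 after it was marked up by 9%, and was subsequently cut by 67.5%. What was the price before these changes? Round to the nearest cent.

$7914.78

Undoing the 67.5% decrease: $2803.81 ÷ 0.325 ≈ $8627.107692.
Undoing the 9% increase: $8627.107692 ÷ 1.09 ≈ $7914.78.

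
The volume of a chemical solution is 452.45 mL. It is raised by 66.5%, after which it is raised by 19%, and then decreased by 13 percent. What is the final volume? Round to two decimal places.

Each change multiplies by a factor: 1.665 × 1.19 × 0.87 = 1.7237745.
452.45 × 1.7237745 = 779.921772525 ≈ 779.92.

779.92 mL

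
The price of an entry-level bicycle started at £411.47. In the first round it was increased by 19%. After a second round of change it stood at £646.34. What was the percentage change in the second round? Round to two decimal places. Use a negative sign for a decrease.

After the first round: £411.47 × 1.19 = £489.6493.
Second-round multiplier: £646.34 ÷ £489.6493 ≈ 1.320006.
That is a change of 32.00%.

32.00%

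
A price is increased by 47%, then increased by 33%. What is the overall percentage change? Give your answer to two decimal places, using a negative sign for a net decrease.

A 47% increase multiplies by 1.47.
Then a 33% increase: 1.47 × 1.33 = 1.9551.
Overall factor 1.9551, i.e. 95.51%.

95.51%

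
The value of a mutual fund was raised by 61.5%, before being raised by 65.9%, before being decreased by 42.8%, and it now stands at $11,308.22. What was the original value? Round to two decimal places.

$7,378.69

The overall multiplier applied was 1.615 × 1.659 × 0.572 = 1.53255102.
So the original value was $11,308.22 ÷ 1.53255102 ≈ $7,378.69.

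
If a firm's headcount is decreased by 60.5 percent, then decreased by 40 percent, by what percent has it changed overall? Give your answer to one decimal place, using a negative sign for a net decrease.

-76.3%

A 60.5% decrease multiplies by 0.395.
Then a 40% decrease: 0.395 × 0.6 = 0.237.
Overall factor 0.237, i.e. -76.3%.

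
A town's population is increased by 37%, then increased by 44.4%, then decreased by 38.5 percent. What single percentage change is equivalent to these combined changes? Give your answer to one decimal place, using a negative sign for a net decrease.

The combined multiplier is 1.37 × 1.444 × 0.615 = 1.2166422.
That corresponds to an increase of 21.7%.

21.7%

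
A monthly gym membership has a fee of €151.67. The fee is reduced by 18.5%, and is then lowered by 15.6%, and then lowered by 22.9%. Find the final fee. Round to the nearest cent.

Each change multiplies by a factor: 0.815 × 0.844 × 0.771 = 0.53034006.
€151.67 × 0.53034006 = €80.4366769002 ≈ €80.44.

€80.44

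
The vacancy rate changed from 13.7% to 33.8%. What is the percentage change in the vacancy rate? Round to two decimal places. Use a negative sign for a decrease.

The change is 33.8 − 13.7 = 20.1 percentage points.
Relative to the original 13.7%, that is 20.1 ÷ 13.7 ≈ 146.72%.

146.72%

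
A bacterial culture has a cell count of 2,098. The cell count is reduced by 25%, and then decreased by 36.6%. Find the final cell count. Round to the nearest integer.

998

Each change multiplies by a factor: 0.75 × 0.634 = 0.4755.
2,098 × 0.4755 = 997.599 ≈ 998.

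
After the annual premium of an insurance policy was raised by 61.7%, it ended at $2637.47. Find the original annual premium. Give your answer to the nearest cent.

$1631.09

The overall multiplier applied was 1.617.
So the original annual premium was $2637.47 ÷ 1.617 ≈ $1631.09.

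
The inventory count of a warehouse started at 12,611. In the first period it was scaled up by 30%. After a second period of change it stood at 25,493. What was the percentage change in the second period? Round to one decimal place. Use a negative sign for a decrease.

After the first period: 12,611 × 1.3 = 16394.3.
Second-period multiplier: 25,493 ÷ 16394.3 ≈ 1.55499.
That is a change of 55.5%.

55.5%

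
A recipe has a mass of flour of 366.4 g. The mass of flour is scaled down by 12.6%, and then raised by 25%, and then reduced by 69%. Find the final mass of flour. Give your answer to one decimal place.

12.6% decrease: 366.4 × 0.874 = 320.2336.
After the 25% increase: 320.2336 × 1.25 = 400.292.
After the 69% decrease: 400.292 × 0.31 = 124.09052 ≈ 124.1.

124.1 g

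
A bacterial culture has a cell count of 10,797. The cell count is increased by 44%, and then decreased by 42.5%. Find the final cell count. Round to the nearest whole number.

8,940

Apply the 44% increase: 10,797 × 1.44 = 15547.68.
After the 42.5% decrease: 15547.68 × 0.575 = 8939.916 ≈ 8,940.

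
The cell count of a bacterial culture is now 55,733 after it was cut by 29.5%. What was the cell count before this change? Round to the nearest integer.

79,054

The overall multiplier applied was 0.705.
So the original cell count was 55,733 ÷ 0.705 ≈ 79,054.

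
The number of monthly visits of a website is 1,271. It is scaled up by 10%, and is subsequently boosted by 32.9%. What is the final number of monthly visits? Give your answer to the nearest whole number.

After the 10% increase: 1,271 × 1.1 = 1398.1.
Apply the 32.9% increase: 1398.1 × 1.329 = 1858.0749 ≈ 1,858.

1,858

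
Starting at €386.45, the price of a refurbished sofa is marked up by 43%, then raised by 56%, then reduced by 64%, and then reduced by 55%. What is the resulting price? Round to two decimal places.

€139.66

43% increase: €386.45 × 1.43 = €552.6235.
56% increase: €552.6235 × 1.56 = €862.09266.
After the 64% decrease: €862.09266 × 0.36 = €310.3533576.
55% decrease: €310.3533576 × 0.45 = €139.65901092 ≈ €139.66.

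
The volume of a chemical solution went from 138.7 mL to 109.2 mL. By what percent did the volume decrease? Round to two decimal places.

21.27%

Change: 109.2 − 138.7 = -29.5.
Relative to the original: -29.5 ÷ 138.7 ≈ -21.27%.
So the volume decreased by 21.27%.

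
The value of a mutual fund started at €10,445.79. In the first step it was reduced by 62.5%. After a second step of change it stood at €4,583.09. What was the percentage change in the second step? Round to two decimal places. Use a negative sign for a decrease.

After the first step: €10,445.79 × 0.375 = €3917.17125.
Second-step multiplier: €4,583.09 ÷ €3917.17125 ≈ 1.17.
That is a change of 17.00%.

17.00%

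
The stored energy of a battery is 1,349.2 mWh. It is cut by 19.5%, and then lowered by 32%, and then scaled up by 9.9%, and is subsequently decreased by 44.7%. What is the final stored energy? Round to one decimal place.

448.9 mWh

19.5% decrease: 1,349.2 × 0.805 = 1086.106.
After the 32% decrease: 1086.106 × 0.68 = 738.55208.
9.9% increase: 738.55208 × 1.099 = 811.66873592.
44.7% decrease: 811.66873592 × 0.553 = 448.85281096376 ≈ 448.9.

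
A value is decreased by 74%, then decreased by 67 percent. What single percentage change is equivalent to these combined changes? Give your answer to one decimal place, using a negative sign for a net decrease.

-91.4%

A 74% decrease multiplies by 0.26.
Then a 67% decrease: 0.26 × 0.33 = 0.0858.
Overall factor 0.0858, i.e. -91.4%.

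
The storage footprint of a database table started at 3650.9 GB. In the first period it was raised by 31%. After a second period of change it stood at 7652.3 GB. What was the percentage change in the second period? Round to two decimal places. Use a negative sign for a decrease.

After the first period: 3650.9 × 1.31 = 4782.679.
Second-period multiplier: 7652.3 ÷ 4782.679 ≈ 1.600003.
That is a change of 60.00%.

60.00%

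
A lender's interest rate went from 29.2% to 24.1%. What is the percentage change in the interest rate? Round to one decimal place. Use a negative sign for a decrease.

The change is 24.1 − 29.2 = -5.1 percentage points.
Relative to the original 29.2%, that is -5.1 ÷ 29.2 ≈ -17.5%.

-17.5%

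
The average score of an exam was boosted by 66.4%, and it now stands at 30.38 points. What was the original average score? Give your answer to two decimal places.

18.26 points

The overall multiplier applied was 1.664.
So the original average score was 30.38 ÷ 1.664 ≈ 18.26 points.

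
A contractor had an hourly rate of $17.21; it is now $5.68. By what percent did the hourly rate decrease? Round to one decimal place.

67.0%

Change: $5.68 − $17.21 = -$11.53.
Relative to the original: -$11.53 ÷ $17.21 ≈ -67.0%.
So the hourly rate decreased by 67.0%.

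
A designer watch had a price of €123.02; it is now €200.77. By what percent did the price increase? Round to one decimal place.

Change: €200.77 − €123.02 = €77.75.
Relative to the original: €77.75 ÷ €123.02 ≈ 63.2%.
So the price increased by 63.2%.

63.2%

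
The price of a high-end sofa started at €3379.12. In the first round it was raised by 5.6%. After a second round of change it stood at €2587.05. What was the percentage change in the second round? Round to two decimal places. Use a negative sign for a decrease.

After the first round: €3379.12 × 1.056 = €3568.35072.
Second-round multiplier: €2587.05 ÷ €3568.35072 ≈ 0.724999.
That is a change of -27.50%.

-27.50%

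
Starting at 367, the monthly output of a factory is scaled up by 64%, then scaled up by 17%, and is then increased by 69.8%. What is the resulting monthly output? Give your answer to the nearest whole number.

1196

Each change multiplies by a factor: 1.64 × 1.17 × 1.698 = 3.2581224.
367 × 3.2581224 = 1195.7309208 ≈ 1196.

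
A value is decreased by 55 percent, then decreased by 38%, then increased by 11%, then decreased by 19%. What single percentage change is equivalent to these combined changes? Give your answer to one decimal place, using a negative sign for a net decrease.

-74.9%

The combined multiplier is 0.45 × 0.62 × 1.11 × 0.81 = 0.2508489.
That corresponds to a decrease of 74.9%.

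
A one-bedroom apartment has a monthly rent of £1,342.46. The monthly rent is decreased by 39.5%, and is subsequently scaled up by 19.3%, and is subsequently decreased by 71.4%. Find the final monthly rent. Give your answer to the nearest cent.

£277.12

39.5% decrease: £1,342.46 × 0.605 = £812.1883.
Apply the 19.3% increase: £812.1883 × 1.193 = £968.9406419.
Apply the 71.4% decrease: £968.9406419 × 0.286 = £277.1170235834 ≈ £277.12.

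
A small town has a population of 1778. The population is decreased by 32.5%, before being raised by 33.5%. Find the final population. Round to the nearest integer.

32.5% decrease: 1778 × 0.675 = 1200.15.
33.5% increase: 1200.15 × 1.335 = 1602.20025 ≈ 1602.

1602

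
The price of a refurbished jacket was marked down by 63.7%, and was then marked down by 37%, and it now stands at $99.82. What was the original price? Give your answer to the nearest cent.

The overall multiplier applied was 0.363 × 0.63 = 0.22869.
So the original price was $99.82 ÷ 0.22869 ≈ $436.49.

$436.49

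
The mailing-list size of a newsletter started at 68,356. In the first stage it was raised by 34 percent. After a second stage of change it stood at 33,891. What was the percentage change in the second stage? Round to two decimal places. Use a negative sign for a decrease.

-63.00%

After the first stage: 68,356 × 1.34 = 91597.04.
Second-stage multiplier: 33,891 ÷ 91597.04 ≈ 0.370001.
That is a change of -63.00%.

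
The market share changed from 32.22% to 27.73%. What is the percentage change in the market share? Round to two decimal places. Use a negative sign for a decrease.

The change is 27.73 − 32.22 = -4.49 percentage points.
Relative to the original 32.22%, that is -4.49 ÷ 32.22 ≈ -13.94%.

-13.94%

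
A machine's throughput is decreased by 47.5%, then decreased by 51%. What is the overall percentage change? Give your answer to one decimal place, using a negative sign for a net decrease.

-74.3%

The combined multiplier is 0.525 × 0.49 = 0.25725.
That corresponds to a decrease of 74.3%.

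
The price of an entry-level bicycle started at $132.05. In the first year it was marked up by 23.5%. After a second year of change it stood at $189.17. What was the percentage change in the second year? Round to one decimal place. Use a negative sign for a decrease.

16.0%

After the first year: $132.05 × 1.235 = $163.08175.
Second-year multiplier: $189.17 ÷ $163.08175 ≈ 1.15997.
That is a change of 16.0%.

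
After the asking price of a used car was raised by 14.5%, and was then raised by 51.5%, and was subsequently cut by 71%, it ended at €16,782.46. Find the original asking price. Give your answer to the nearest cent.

Undoing the 71% decrease: €16,782.46 ÷ 0.29 ≈ €57870.551724.
Undoing the 51.5% increase: €57870.551724 ÷ 1.515 ≈ €38198.383976.
Undoing the 14.5% increase: €38198.383976 ÷ 1.145 ≈ €33,361.03.

€33,361.03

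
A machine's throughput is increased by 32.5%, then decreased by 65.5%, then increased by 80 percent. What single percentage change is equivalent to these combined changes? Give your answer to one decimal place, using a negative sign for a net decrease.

The combined multiplier is 1.325 × 0.345 × 1.8 = 0.822825.
That corresponds to a decrease of 17.7%.

-17.7%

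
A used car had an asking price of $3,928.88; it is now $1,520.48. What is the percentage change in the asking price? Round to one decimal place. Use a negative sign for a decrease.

Change: $1,520.48 − $3,928.88 = -$2,408.40.
Relative to the original: -$2,408.40 ÷ $3,928.88 ≈ -61.3%.

-61.3%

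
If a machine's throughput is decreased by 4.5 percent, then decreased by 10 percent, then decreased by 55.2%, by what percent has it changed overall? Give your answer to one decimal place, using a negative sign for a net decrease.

A 4.5% decrease multiplies by 0.955.
Then a 10% decrease: 0.955 × 0.9 = 0.8595.
Then a 55.2% decrease: 0.8595 × 0.448 = 0.385056.
Overall factor 0.385056, i.e. -61.5%.

-61.5%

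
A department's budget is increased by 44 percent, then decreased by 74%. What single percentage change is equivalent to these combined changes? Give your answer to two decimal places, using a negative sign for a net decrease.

The combined multiplier is 1.44 × 0.26 = 0.3744.
That corresponds to a decrease of 62.56%.

-62.56%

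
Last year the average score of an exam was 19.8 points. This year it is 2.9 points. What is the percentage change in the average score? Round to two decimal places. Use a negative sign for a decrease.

Change: 2.9 − 19.8 = -16.9.
Relative to the original: -16.9 ÷ 19.8 ≈ -85.35%.

-85.35%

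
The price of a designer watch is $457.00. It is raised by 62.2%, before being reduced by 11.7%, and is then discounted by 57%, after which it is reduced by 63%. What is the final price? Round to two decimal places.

$104.14

After the 62.2% increase: $457.00 × 1.622 = $741.254.
After the 11.7% decrease: $741.254 × 0.883 = $654.527282.
57% decrease: $654.527282 × 0.43 = $281.44673126.
Apply the 63% decrease: $281.44673126 × 0.37 = $104.1352905662 ≈ $104.14.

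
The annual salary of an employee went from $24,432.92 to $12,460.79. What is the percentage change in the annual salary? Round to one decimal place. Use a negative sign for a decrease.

Change: $12,460.79 − $24,432.92 = -$11,972.13.
Relative to the original: -$11,972.13 ÷ $24,432.92 ≈ -49.0%.

-49.0%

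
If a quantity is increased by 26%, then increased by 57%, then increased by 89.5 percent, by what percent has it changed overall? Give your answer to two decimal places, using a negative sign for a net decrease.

274.87%

The combined multiplier is 1.26 × 1.57 × 1.895 = 3.748689.
That corresponds to an increase of 274.87%.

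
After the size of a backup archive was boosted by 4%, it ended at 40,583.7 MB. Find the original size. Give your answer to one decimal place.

39,022.8 MB

The overall multiplier applied was 1.04.
So the original size was 40,583.7 ÷ 1.04 ≈ 39,022.8 MB.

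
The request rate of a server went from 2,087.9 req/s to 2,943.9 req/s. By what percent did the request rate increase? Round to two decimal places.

Change: 2,943.9 − 2,087.9 = 856.0.
Relative to the original: 856.0 ÷ 2,087.9 ≈ 41.00%.
So the request rate increased by 41.00%.

41.00%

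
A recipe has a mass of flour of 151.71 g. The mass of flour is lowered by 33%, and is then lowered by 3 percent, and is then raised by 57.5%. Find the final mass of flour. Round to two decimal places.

Each change multiplies by a factor: 0.67 × 0.97 × 1.575 = 1.0235925.
151.71 × 1.0235925 = 155.289218175 ≈ 155.29.

155.29 g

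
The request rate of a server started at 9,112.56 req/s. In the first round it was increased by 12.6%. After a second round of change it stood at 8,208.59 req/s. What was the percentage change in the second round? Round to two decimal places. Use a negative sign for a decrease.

-20.00%

After the first round: 9,112.56 × 1.126 = 10260.74256.
Second-round multiplier: 8,208.59 ÷ 10260.74256 ≈ 0.8.
That is a change of -20.00%.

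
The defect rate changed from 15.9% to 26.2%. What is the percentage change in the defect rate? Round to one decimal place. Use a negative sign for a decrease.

The change is 26.2 − 15.9 = 10.3 percentage points.
Relative to the original 15.9%, that is 10.3 ÷ 15.9 ≈ 64.8%.

64.8%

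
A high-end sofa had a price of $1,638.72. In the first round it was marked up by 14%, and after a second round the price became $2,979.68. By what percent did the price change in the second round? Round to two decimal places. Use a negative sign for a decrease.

After the first round: $1,638.72 × 1.14 = $1868.1408.
Second-round multiplier: $2,979.68 ÷ $1868.1408 ≈ 1.594998.
That is a change of 59.50%.

59.50%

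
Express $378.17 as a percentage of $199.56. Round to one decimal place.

189.5%

$378.17 ÷ $199.56 ≈ 189.5%.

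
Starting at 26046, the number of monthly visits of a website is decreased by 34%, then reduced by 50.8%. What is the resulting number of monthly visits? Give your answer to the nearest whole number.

8458

Each change multiplies by a factor: 0.66 × 0.492 = 0.32472.
26046 × 0.32472 = 8457.65712 ≈ 8458.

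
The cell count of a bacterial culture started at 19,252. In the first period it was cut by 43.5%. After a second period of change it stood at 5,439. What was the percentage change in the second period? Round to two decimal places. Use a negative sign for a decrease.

-50.00%

After the first period: 19,252 × 0.565 = 10877.38.
Second-period multiplier: 5,439 ÷ 10877.38 ≈ 0.500028.
That is a change of -50.00%.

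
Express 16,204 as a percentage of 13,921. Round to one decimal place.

116.4%

16,204 ÷ 13,921 ≈ 116.4%.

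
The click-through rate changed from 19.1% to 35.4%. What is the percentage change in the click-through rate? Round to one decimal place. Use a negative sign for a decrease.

The change is 35.4 − 19.1 = 16.3 percentage points.
Relative to the original 19.1%, that is 16.3 ÷ 19.1 ≈ 85.3%.

85.3%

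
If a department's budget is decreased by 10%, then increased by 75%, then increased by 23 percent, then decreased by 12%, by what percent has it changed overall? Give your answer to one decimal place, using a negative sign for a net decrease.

70.5%

A 10% decrease multiplies by 0.9.
Then a 75% increase: 0.9 × 1.75 = 1.575.
Then a 23% increase: 1.575 × 1.23 = 1.93725.
Then a 12% decrease: 1.93725 × 0.88 = 1.70478.
Overall factor 1.70478, i.e. 70.5%.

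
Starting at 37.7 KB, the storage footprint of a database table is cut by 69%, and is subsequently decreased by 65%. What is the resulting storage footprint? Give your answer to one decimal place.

Each change multiplies by a factor: 0.31 × 0.35 = 0.1085.
37.7 × 0.1085 = 4.09045 ≈ 4.1.

4.1 KB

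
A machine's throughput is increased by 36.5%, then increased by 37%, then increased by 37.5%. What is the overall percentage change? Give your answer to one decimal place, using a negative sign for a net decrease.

The combined multiplier is 1.365 × 1.37 × 1.375 = 2.57131875.
That corresponds to an increase of 157.1%.

157.1%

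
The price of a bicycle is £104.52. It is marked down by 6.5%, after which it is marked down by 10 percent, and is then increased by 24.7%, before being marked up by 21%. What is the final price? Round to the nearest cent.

Each change multiplies by a factor: 0.935 × 0.9 × 1.247 × 1.21 = 1.269714105.
£104.52 × 1.269714105 = £132.7105182546 ≈ £132.71.

£132.71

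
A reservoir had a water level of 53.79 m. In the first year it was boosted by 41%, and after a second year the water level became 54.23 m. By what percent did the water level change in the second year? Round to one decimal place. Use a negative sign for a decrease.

After the first year: 53.79 × 1.41 = 75.8439.
Second-year multiplier: 54.23 ÷ 75.8439 ≈ 0.71502.
That is a change of -28.5%.

-28.5%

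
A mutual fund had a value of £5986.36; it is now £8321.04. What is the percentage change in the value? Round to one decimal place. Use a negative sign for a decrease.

39.0%

Change: £8321.04 − £5986.36 = £2334.68.
Relative to the original: £2334.68 ÷ £5986.36 ≈ 39.0%.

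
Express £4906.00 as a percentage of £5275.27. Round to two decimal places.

£4906.00 ÷ £5275.27 ≈ 93.00%.

93.00%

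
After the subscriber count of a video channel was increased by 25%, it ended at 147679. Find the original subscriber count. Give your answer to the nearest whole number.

The overall multiplier applied was 1.25.
So the original subscriber count was 147679 ÷ 1.25 ≈ 118143.

118143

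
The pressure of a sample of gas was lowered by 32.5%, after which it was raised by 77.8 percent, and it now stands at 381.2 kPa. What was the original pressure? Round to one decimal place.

Undoing the 77.8% increase: 381.2 ÷ 1.778 ≈ 214.3982.
Undoing the 32.5% decrease: 214.3982 ÷ 0.675 ≈ 317.6 kPa.

317.6 kPa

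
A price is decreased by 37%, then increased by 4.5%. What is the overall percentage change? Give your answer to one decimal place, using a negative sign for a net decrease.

-34.2%

The combined multiplier is 0.63 × 1.045 = 0.65835.
That corresponds to a decrease of 34.2%.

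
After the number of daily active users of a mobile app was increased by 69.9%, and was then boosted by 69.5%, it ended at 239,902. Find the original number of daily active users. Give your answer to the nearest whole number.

Undoing the 69.5% increase: 239,902 ÷ 1.695 ≈ 141535.103245.
Undoing the 69.9% increase: 141535.103245 ÷ 1.699 ≈ 83,305.

83,305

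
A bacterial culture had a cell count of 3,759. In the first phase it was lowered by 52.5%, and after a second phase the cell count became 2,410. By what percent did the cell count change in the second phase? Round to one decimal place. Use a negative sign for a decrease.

35.0%

After the first phase: 3,759 × 0.475 = 1785.525.
Second-phase multiplier: 2,410 ÷ 1785.525 ≈ 1.34974.
That is a change of 35.0%.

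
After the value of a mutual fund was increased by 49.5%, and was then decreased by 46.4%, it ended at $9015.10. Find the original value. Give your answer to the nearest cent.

$11250.31

The overall multiplier applied was 1.495 × 0.536 = 0.80132.
So the original value was $9015.10 ÷ 0.80132 ≈ $11250.31.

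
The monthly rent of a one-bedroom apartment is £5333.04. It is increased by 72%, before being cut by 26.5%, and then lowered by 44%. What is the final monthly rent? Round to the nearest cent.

£3775.54

Each change multiplies by a factor: 1.72 × 0.735 × 0.56 = 0.707952.
£5333.04 × 0.707952 = £3775.53633408 ≈ £3775.54.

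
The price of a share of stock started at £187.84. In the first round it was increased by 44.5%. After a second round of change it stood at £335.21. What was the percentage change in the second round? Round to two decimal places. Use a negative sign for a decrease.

After the first round: £187.84 × 1.445 = £271.4288.
Second-round multiplier: £335.21 ÷ £271.4288 ≈ 1.234983.
That is a change of 23.50%.

23.50%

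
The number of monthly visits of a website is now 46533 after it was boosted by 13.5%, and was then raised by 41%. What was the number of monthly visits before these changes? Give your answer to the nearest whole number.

29077

The overall multiplier applied was 1.135 × 1.41 = 1.60035.
So the original number of monthly visits was 46533 ÷ 1.60035 ≈ 29077.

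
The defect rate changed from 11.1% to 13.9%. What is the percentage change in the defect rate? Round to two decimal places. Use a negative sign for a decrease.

25.23%

The change is 13.9 − 11.1 = 2.8 percentage points.
Relative to the original 11.1%, that is 2.8 ÷ 11.1 ≈ 25.23%.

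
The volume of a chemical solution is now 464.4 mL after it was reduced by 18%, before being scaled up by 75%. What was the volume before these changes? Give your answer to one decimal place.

The overall multiplier applied was 0.82 × 1.75 = 1.435.
So the original volume was 464.4 ÷ 1.435 ≈ 323.6 mL.

323.6 mL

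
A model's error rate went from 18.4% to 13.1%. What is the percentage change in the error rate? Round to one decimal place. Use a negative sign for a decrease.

-28.8%

The change is 13.1 − 18.4 = -5.3 percentage points.
Relative to the original 18.4%, that is -5.3 ÷ 18.4 ≈ -28.8%.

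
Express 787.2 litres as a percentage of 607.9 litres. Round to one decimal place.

787.2 litres ÷ 607.9 litres ≈ 129.5%.

129.5%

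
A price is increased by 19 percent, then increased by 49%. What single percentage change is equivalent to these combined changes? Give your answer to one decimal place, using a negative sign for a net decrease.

77.3%

The combined multiplier is 1.19 × 1.49 = 1.7731.
That corresponds to an increase of 77.3%.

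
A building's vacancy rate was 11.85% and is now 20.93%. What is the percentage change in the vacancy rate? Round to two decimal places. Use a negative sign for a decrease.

The change is 20.93 − 11.85 = 9.08 percentage points.
Relative to the original 11.85%, that is 9.08 ÷ 11.85 ≈ 76.62%.

76.62%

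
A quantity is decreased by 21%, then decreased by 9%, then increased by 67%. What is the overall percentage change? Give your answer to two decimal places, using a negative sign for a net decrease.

The combined multiplier is 0.79 × 0.91 × 1.67 = 1.200563.
That corresponds to an increase of 20.06%.

20.06%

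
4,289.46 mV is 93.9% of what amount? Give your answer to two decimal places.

4,289.46 mV ÷ 0.939 ≈ 4,568.12 mV.

4,568.12 mV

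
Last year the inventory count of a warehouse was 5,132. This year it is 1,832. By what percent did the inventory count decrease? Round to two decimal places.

Change: 1,832 − 5,132 = -3,300.
Relative to the original: -3,300 ÷ 5,132 ≈ -64.30%.
So the inventory count decreased by 64.30%.

64.30%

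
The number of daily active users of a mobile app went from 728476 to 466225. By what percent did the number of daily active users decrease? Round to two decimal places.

36.00%

Change: 466225 − 728476 = -262251.
Relative to the original: -262251 ÷ 728476 ≈ -36.00%.
So the number of daily active users decreased by 36.00%.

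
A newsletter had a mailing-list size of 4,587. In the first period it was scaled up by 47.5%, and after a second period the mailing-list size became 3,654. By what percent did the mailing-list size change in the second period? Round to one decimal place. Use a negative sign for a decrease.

-46.0%

After the first period: 4,587 × 1.475 = 6765.825.
Second-period multiplier: 3,654 ÷ 6765.825 ≈ 0.54007.
That is a change of -46.0%.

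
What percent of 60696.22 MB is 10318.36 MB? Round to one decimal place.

17.0%

10318.36 MB ÷ 60696.22 MB ≈ 17.0%.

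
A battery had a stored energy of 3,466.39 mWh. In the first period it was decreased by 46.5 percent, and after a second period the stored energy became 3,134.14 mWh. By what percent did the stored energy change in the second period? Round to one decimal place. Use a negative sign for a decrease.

69.0%

After the first period: 3,466.39 × 0.535 = 1854.51865.
Second-period multiplier: 3,134.14 ÷ 1854.51865 ≈ 1.69.
That is a change of 69.0%.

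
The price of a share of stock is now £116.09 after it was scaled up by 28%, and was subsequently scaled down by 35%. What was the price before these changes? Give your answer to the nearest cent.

The overall multiplier applied was 1.28 × 0.65 = 0.832.
So the original price was £116.09 ÷ 0.832 ≈ £139.53.

£139.53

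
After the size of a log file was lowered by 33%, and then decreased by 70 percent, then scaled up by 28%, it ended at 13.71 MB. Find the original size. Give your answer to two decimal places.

The overall multiplier applied was 0.67 × 0.3 × 1.28 = 0.25728.
So the original size was 13.71 ÷ 0.25728 ≈ 53.29 MB.

53.29 MB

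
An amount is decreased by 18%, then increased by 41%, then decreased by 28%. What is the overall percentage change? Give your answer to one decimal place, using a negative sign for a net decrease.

An 18% decrease multiplies by 0.82.
Then a 41% increase: 0.82 × 1.41 = 1.1562.
Then a 28% decrease: 1.1562 × 0.72 = 0.832464.
Overall factor 0.832464, i.e. -16.8%.

-16.8%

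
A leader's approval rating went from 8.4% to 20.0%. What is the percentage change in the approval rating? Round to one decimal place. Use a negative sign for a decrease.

The change is 20.0 − 8.4 = 11.6 percentage points.
Relative to the original 8.4%, that is 11.6 ÷ 8.4 ≈ 138.1%.

138.1%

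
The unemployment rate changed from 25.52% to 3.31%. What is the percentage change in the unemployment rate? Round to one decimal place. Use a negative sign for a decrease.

The change is 3.31 − 25.52 = -22.21 percentage points.
Relative to the original 25.52%, that is -22.21 ÷ 25.52 ≈ -87.0%.

-87.0%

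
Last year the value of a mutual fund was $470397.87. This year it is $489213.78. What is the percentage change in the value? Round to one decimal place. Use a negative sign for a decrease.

4.0%

Change: $489213.78 − $470397.87 = $18815.91.
Relative to the original: $18815.91 ÷ $470397.87 ≈ 4.0%.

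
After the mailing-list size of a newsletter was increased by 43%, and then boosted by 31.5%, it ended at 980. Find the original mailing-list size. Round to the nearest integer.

Undoing the 31.5% increase: 980 ÷ 1.315 ≈ 745.247148.
Undoing the 43% increase: 745.247148 ÷ 1.43 ≈ 521.

521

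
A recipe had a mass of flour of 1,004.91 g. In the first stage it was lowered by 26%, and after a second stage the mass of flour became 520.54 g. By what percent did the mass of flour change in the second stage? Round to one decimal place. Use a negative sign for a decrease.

After the first stage: 1,004.91 × 0.74 = 743.6334.
Second-stage multiplier: 520.54 ÷ 743.6334 ≈ 0.7.
That is a change of -30.0%.

-30.0%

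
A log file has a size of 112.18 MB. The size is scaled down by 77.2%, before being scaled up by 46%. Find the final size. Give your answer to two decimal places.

After the 77.2% decrease: 112.18 × 0.228 = 25.57704.
After the 46% increase: 25.57704 × 1.46 = 37.3424784 ≈ 37.34.

37.34 MB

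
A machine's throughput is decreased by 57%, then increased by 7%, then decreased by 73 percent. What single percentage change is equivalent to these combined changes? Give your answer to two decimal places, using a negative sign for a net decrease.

The combined multiplier is 0.43 × 1.07 × 0.27 = 0.124227.
That corresponds to a decrease of 87.58%.

-87.58%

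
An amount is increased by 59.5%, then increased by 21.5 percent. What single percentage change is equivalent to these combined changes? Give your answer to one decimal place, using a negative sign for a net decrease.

A 59.5% increase multiplies by 1.595.
Then a 21.5% increase: 1.595 × 1.215 = 1.937925.
Overall factor 1.937925, i.e. 93.8%.

93.8%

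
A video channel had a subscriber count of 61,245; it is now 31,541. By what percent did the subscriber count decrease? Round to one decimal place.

48.5%

Change: 31,541 − 61,245 = -29,704.
Relative to the original: -29,704 ÷ 61,245 ≈ -48.5%.
So the subscriber count decreased by 48.5%.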